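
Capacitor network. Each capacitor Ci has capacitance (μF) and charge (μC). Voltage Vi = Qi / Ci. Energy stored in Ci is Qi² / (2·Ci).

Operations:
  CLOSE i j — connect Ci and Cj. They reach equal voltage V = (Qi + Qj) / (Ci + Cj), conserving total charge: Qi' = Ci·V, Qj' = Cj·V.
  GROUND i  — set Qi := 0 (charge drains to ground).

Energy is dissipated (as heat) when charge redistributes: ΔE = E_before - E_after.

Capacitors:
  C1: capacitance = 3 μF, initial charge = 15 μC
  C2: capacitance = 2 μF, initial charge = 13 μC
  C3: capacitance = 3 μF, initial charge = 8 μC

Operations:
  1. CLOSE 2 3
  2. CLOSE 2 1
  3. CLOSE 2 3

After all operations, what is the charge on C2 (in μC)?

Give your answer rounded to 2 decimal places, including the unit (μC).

Initial: C1(3μF, Q=15μC, V=5.00V), C2(2μF, Q=13μC, V=6.50V), C3(3μF, Q=8μC, V=2.67V)
Op 1: CLOSE 2-3: Q_total=21.00, C_total=5.00, V=4.20; Q2=8.40, Q3=12.60; dissipated=8.817
Op 2: CLOSE 2-1: Q_total=23.40, C_total=5.00, V=4.68; Q2=9.36, Q1=14.04; dissipated=0.384
Op 3: CLOSE 2-3: Q_total=21.96, C_total=5.00, V=4.39; Q2=8.78, Q3=13.18; dissipated=0.138
Final charges: Q1=14.04, Q2=8.78, Q3=13.18

Answer: 8.78 μC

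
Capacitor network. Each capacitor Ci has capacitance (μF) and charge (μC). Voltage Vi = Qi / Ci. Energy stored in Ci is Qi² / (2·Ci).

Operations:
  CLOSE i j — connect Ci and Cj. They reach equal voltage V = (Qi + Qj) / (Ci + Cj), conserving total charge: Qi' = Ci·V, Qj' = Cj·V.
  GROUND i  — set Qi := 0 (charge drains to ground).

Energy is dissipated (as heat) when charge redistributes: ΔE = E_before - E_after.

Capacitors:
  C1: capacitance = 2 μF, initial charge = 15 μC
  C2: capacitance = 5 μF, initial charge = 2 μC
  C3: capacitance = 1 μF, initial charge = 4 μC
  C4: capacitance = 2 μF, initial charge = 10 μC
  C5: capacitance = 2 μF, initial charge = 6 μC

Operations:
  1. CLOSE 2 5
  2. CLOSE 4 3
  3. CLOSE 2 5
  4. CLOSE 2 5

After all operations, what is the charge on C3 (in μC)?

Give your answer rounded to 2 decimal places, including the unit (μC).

Answer: 4.67 μC

Derivation:
Initial: C1(2μF, Q=15μC, V=7.50V), C2(5μF, Q=2μC, V=0.40V), C3(1μF, Q=4μC, V=4.00V), C4(2μF, Q=10μC, V=5.00V), C5(2μF, Q=6μC, V=3.00V)
Op 1: CLOSE 2-5: Q_total=8.00, C_total=7.00, V=1.14; Q2=5.71, Q5=2.29; dissipated=4.829
Op 2: CLOSE 4-3: Q_total=14.00, C_total=3.00, V=4.67; Q4=9.33, Q3=4.67; dissipated=0.333
Op 3: CLOSE 2-5: Q_total=8.00, C_total=7.00, V=1.14; Q2=5.71, Q5=2.29; dissipated=0.000
Op 4: CLOSE 2-5: Q_total=8.00, C_total=7.00, V=1.14; Q2=5.71, Q5=2.29; dissipated=0.000
Final charges: Q1=15.00, Q2=5.71, Q3=4.67, Q4=9.33, Q5=2.29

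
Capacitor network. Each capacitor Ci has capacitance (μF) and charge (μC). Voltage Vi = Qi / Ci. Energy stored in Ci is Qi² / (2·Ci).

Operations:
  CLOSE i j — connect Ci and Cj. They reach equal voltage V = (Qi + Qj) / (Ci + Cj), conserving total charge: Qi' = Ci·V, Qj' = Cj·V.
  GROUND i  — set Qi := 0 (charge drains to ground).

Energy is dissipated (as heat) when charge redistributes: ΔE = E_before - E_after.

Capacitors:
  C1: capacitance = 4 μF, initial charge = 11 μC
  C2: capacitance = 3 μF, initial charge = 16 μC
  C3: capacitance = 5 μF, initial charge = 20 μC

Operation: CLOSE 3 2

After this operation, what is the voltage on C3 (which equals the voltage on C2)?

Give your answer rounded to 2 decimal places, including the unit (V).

Initial: C1(4μF, Q=11μC, V=2.75V), C2(3μF, Q=16μC, V=5.33V), C3(5μF, Q=20μC, V=4.00V)
Op 1: CLOSE 3-2: Q_total=36.00, C_total=8.00, V=4.50; Q3=22.50, Q2=13.50; dissipated=1.667

Answer: 4.50 V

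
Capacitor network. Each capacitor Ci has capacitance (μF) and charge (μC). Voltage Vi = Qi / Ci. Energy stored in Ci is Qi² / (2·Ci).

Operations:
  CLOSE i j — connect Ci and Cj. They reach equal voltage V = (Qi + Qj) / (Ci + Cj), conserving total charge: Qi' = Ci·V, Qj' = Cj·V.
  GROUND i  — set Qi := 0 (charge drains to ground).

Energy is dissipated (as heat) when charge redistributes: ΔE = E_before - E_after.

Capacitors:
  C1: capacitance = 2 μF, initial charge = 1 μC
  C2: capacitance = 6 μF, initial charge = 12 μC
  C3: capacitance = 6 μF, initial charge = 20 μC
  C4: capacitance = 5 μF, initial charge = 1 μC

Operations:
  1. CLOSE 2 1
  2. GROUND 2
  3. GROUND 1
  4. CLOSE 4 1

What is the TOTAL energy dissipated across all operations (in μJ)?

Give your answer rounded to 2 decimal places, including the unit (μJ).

Answer: 12.28 μJ

Derivation:
Initial: C1(2μF, Q=1μC, V=0.50V), C2(6μF, Q=12μC, V=2.00V), C3(6μF, Q=20μC, V=3.33V), C4(5μF, Q=1μC, V=0.20V)
Op 1: CLOSE 2-1: Q_total=13.00, C_total=8.00, V=1.62; Q2=9.75, Q1=3.25; dissipated=1.688
Op 2: GROUND 2: Q2=0; energy lost=7.922
Op 3: GROUND 1: Q1=0; energy lost=2.641
Op 4: CLOSE 4-1: Q_total=1.00, C_total=7.00, V=0.14; Q4=0.71, Q1=0.29; dissipated=0.029
Total dissipated: 12.279 μJ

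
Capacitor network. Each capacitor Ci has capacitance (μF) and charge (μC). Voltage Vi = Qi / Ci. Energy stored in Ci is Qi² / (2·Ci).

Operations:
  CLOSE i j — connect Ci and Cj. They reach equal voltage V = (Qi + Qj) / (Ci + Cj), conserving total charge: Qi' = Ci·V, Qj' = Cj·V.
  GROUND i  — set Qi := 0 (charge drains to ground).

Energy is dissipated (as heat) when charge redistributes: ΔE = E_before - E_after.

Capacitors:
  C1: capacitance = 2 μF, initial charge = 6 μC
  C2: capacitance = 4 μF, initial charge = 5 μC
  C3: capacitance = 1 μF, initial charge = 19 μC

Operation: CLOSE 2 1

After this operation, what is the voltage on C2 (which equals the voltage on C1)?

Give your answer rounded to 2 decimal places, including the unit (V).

Initial: C1(2μF, Q=6μC, V=3.00V), C2(4μF, Q=5μC, V=1.25V), C3(1μF, Q=19μC, V=19.00V)
Op 1: CLOSE 2-1: Q_total=11.00, C_total=6.00, V=1.83; Q2=7.33, Q1=3.67; dissipated=2.042

Answer: 1.83 V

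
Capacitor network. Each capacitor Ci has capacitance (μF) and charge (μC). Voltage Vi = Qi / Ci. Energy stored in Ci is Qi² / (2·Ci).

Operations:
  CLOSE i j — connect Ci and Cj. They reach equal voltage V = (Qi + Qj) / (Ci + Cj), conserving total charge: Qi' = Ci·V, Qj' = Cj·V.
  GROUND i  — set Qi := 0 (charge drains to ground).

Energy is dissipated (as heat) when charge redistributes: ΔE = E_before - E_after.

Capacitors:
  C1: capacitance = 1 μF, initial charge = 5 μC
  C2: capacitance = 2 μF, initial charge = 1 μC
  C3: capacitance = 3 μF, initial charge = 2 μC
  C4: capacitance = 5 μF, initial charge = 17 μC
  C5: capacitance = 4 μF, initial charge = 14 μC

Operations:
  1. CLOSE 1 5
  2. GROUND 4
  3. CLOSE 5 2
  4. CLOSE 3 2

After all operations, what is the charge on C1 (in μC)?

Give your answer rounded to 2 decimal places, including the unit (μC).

Initial: C1(1μF, Q=5μC, V=5.00V), C2(2μF, Q=1μC, V=0.50V), C3(3μF, Q=2μC, V=0.67V), C4(5μF, Q=17μC, V=3.40V), C5(4μF, Q=14μC, V=3.50V)
Op 1: CLOSE 1-5: Q_total=19.00, C_total=5.00, V=3.80; Q1=3.80, Q5=15.20; dissipated=0.900
Op 2: GROUND 4: Q4=0; energy lost=28.900
Op 3: CLOSE 5-2: Q_total=16.20, C_total=6.00, V=2.70; Q5=10.80, Q2=5.40; dissipated=7.260
Op 4: CLOSE 3-2: Q_total=7.40, C_total=5.00, V=1.48; Q3=4.44, Q2=2.96; dissipated=2.481
Final charges: Q1=3.80, Q2=2.96, Q3=4.44, Q4=0.00, Q5=10.80

Answer: 3.80 μC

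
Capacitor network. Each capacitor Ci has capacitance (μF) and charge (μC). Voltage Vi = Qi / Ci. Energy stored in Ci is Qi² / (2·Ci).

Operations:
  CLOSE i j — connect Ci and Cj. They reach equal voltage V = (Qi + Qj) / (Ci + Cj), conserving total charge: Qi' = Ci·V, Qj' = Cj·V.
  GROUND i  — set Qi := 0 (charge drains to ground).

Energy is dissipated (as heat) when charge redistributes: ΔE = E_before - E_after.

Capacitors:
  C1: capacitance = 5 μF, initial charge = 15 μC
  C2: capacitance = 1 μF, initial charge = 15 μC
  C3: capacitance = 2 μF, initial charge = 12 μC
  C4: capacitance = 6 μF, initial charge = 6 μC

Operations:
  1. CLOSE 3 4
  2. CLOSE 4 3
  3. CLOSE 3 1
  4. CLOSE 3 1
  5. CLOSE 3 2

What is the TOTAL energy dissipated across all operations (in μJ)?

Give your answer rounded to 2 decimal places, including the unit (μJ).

Initial: C1(5μF, Q=15μC, V=3.00V), C2(1μF, Q=15μC, V=15.00V), C3(2μF, Q=12μC, V=6.00V), C4(6μF, Q=6μC, V=1.00V)
Op 1: CLOSE 3-4: Q_total=18.00, C_total=8.00, V=2.25; Q3=4.50, Q4=13.50; dissipated=18.750
Op 2: CLOSE 4-3: Q_total=18.00, C_total=8.00, V=2.25; Q4=13.50, Q3=4.50; dissipated=0.000
Op 3: CLOSE 3-1: Q_total=19.50, C_total=7.00, V=2.79; Q3=5.57, Q1=13.93; dissipated=0.402
Op 4: CLOSE 3-1: Q_total=19.50, C_total=7.00, V=2.79; Q3=5.57, Q1=13.93; dissipated=0.000
Op 5: CLOSE 3-2: Q_total=20.57, C_total=3.00, V=6.86; Q3=13.71, Q2=6.86; dissipated=49.730
Total dissipated: 68.881 μJ

Answer: 68.88 μJ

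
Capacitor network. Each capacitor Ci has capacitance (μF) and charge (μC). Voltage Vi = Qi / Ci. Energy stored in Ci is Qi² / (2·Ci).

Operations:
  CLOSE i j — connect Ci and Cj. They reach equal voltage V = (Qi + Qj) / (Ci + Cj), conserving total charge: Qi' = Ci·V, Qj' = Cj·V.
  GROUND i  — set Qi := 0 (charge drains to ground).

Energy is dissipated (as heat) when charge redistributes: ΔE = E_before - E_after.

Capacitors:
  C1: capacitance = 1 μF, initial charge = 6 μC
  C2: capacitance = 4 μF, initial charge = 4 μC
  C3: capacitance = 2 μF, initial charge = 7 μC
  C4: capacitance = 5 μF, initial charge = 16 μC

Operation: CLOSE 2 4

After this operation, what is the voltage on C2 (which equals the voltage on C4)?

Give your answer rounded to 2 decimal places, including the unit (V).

Answer: 2.22 V

Derivation:
Initial: C1(1μF, Q=6μC, V=6.00V), C2(4μF, Q=4μC, V=1.00V), C3(2μF, Q=7μC, V=3.50V), C4(5μF, Q=16μC, V=3.20V)
Op 1: CLOSE 2-4: Q_total=20.00, C_total=9.00, V=2.22; Q2=8.89, Q4=11.11; dissipated=5.378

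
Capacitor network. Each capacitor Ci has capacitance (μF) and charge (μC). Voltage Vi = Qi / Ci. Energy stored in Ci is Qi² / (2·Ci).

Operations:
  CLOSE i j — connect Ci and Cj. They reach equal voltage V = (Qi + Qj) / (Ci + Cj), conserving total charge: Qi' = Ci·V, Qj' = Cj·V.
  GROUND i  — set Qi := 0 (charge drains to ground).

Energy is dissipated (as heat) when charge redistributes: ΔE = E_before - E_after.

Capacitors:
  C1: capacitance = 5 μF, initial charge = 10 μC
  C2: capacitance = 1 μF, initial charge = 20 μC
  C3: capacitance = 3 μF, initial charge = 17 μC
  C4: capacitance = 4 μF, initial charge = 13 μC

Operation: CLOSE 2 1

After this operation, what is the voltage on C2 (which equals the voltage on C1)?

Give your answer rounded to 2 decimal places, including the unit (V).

Answer: 5.00 V

Derivation:
Initial: C1(5μF, Q=10μC, V=2.00V), C2(1μF, Q=20μC, V=20.00V), C3(3μF, Q=17μC, V=5.67V), C4(4μF, Q=13μC, V=3.25V)
Op 1: CLOSE 2-1: Q_total=30.00, C_total=6.00, V=5.00; Q2=5.00, Q1=25.00; dissipated=135.000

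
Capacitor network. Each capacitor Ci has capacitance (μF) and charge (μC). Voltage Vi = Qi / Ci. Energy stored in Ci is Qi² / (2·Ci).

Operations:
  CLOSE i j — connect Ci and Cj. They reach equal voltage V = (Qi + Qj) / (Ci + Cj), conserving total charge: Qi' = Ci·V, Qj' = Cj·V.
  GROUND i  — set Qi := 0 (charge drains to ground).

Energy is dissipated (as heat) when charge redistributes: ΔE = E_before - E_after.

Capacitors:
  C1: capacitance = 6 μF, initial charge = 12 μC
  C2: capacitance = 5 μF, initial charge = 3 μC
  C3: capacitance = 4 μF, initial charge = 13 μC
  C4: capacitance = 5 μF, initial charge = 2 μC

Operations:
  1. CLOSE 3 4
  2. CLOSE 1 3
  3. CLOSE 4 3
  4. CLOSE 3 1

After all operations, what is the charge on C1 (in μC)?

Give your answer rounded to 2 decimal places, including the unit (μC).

Initial: C1(6μF, Q=12μC, V=2.00V), C2(5μF, Q=3μC, V=0.60V), C3(4μF, Q=13μC, V=3.25V), C4(5μF, Q=2μC, V=0.40V)
Op 1: CLOSE 3-4: Q_total=15.00, C_total=9.00, V=1.67; Q3=6.67, Q4=8.33; dissipated=9.025
Op 2: CLOSE 1-3: Q_total=18.67, C_total=10.00, V=1.87; Q1=11.20, Q3=7.47; dissipated=0.133
Op 3: CLOSE 4-3: Q_total=15.80, C_total=9.00, V=1.76; Q4=8.78, Q3=7.02; dissipated=0.044
Op 4: CLOSE 3-1: Q_total=18.22, C_total=10.00, V=1.82; Q3=7.29, Q1=10.93; dissipated=0.015
Final charges: Q1=10.93, Q2=3.00, Q3=7.29, Q4=8.78

Answer: 10.93 μC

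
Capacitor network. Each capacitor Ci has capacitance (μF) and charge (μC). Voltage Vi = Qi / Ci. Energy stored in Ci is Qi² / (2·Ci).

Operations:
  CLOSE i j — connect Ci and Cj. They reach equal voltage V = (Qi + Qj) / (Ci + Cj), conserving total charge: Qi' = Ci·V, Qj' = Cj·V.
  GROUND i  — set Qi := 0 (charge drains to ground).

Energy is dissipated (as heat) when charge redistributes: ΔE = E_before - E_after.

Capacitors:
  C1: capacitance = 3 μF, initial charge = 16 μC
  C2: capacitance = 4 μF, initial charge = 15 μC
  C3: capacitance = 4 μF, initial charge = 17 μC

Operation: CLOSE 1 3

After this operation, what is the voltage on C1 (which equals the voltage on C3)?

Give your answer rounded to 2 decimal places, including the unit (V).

Initial: C1(3μF, Q=16μC, V=5.33V), C2(4μF, Q=15μC, V=3.75V), C3(4μF, Q=17μC, V=4.25V)
Op 1: CLOSE 1-3: Q_total=33.00, C_total=7.00, V=4.71; Q1=14.14, Q3=18.86; dissipated=1.006

Answer: 4.71 V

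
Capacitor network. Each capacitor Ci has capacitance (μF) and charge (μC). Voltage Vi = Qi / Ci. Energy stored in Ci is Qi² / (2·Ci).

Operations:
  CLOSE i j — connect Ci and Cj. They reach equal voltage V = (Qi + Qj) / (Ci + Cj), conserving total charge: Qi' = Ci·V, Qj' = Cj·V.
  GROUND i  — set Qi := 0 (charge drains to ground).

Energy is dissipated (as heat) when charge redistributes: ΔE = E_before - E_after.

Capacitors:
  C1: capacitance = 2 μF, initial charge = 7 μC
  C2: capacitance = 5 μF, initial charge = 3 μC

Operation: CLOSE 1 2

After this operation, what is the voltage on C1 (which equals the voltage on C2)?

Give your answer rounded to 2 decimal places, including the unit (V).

Answer: 1.43 V

Derivation:
Initial: C1(2μF, Q=7μC, V=3.50V), C2(5μF, Q=3μC, V=0.60V)
Op 1: CLOSE 1-2: Q_total=10.00, C_total=7.00, V=1.43; Q1=2.86, Q2=7.14; dissipated=6.007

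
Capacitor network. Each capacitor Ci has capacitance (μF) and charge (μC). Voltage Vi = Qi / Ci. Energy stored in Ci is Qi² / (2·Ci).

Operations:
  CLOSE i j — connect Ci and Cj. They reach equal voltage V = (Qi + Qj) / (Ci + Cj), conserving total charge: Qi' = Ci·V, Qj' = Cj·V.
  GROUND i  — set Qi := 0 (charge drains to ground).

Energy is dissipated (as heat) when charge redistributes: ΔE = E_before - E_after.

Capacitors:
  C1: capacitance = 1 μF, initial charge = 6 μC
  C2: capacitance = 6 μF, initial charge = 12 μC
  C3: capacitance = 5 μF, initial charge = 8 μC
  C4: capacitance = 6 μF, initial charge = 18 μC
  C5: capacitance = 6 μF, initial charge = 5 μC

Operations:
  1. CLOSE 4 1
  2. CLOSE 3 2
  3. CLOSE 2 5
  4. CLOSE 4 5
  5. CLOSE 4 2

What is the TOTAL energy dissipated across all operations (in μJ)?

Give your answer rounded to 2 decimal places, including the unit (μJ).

Initial: C1(1μF, Q=6μC, V=6.00V), C2(6μF, Q=12μC, V=2.00V), C3(5μF, Q=8μC, V=1.60V), C4(6μF, Q=18μC, V=3.00V), C5(6μF, Q=5μC, V=0.83V)
Op 1: CLOSE 4-1: Q_total=24.00, C_total=7.00, V=3.43; Q4=20.57, Q1=3.43; dissipated=3.857
Op 2: CLOSE 3-2: Q_total=20.00, C_total=11.00, V=1.82; Q3=9.09, Q2=10.91; dissipated=0.218
Op 3: CLOSE 2-5: Q_total=15.91, C_total=12.00, V=1.33; Q2=7.95, Q5=7.95; dissipated=1.455
Op 4: CLOSE 4-5: Q_total=28.53, C_total=12.00, V=2.38; Q4=14.26, Q5=14.26; dissipated=6.633
Op 5: CLOSE 4-2: Q_total=22.22, C_total=12.00, V=1.85; Q4=11.11, Q2=11.11; dissipated=1.658
Total dissipated: 13.821 μJ

Answer: 13.82 μJ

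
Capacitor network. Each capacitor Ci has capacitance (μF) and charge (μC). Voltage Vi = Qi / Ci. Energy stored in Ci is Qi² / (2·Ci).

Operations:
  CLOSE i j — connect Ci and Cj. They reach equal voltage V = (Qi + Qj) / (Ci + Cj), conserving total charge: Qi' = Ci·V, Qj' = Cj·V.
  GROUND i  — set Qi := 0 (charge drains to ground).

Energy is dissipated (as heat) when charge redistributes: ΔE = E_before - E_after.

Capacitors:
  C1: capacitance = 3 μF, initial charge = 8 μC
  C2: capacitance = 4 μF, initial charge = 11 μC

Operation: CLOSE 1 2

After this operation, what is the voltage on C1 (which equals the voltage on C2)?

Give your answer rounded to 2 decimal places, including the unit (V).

Answer: 2.71 V

Derivation:
Initial: C1(3μF, Q=8μC, V=2.67V), C2(4μF, Q=11μC, V=2.75V)
Op 1: CLOSE 1-2: Q_total=19.00, C_total=7.00, V=2.71; Q1=8.14, Q2=10.86; dissipated=0.006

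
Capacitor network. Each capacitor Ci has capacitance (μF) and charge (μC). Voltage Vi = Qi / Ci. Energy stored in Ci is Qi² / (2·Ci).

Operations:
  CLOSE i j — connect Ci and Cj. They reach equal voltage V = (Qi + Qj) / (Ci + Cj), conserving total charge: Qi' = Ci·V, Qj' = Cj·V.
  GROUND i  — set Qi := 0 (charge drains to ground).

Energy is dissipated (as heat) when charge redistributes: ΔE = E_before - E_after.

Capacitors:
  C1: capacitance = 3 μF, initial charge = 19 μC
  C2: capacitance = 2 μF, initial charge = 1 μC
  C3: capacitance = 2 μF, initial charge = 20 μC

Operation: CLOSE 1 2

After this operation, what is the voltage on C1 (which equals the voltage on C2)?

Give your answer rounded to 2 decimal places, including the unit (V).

Initial: C1(3μF, Q=19μC, V=6.33V), C2(2μF, Q=1μC, V=0.50V), C3(2μF, Q=20μC, V=10.00V)
Op 1: CLOSE 1-2: Q_total=20.00, C_total=5.00, V=4.00; Q1=12.00, Q2=8.00; dissipated=20.417

Answer: 4.00 V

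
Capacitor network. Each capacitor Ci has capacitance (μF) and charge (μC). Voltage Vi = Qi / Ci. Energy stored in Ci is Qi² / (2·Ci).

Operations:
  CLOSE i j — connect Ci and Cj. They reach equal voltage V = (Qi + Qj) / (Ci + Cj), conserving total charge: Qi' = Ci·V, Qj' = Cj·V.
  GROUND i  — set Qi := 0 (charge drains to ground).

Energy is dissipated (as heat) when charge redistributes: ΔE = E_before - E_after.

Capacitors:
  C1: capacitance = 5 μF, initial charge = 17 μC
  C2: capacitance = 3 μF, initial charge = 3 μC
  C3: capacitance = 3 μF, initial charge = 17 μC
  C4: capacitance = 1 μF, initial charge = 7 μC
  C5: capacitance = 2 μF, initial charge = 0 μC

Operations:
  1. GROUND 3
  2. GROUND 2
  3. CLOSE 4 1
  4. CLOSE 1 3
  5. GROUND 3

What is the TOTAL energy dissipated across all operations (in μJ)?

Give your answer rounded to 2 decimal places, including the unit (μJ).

Initial: C1(5μF, Q=17μC, V=3.40V), C2(3μF, Q=3μC, V=1.00V), C3(3μF, Q=17μC, V=5.67V), C4(1μF, Q=7μC, V=7.00V), C5(2μF, Q=0μC, V=0.00V)
Op 1: GROUND 3: Q3=0; energy lost=48.167
Op 2: GROUND 2: Q2=0; energy lost=1.500
Op 3: CLOSE 4-1: Q_total=24.00, C_total=6.00, V=4.00; Q4=4.00, Q1=20.00; dissipated=5.400
Op 4: CLOSE 1-3: Q_total=20.00, C_total=8.00, V=2.50; Q1=12.50, Q3=7.50; dissipated=15.000
Op 5: GROUND 3: Q3=0; energy lost=9.375
Total dissipated: 79.442 μJ

Answer: 79.44 μJ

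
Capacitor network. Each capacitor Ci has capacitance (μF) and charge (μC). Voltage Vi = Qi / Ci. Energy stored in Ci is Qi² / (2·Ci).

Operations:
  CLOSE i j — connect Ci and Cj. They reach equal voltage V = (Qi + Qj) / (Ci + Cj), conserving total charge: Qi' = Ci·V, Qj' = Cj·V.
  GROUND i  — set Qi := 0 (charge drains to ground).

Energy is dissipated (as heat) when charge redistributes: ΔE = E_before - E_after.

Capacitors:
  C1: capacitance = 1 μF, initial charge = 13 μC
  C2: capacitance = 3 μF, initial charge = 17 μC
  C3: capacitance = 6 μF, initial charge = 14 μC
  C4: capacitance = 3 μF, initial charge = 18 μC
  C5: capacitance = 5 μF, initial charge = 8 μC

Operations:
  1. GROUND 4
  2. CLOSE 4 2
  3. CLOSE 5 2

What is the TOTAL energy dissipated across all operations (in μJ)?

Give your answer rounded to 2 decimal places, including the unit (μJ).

Initial: C1(1μF, Q=13μC, V=13.00V), C2(3μF, Q=17μC, V=5.67V), C3(6μF, Q=14μC, V=2.33V), C4(3μF, Q=18μC, V=6.00V), C5(5μF, Q=8μC, V=1.60V)
Op 1: GROUND 4: Q4=0; energy lost=54.000
Op 2: CLOSE 4-2: Q_total=17.00, C_total=6.00, V=2.83; Q4=8.50, Q2=8.50; dissipated=24.083
Op 3: CLOSE 5-2: Q_total=16.50, C_total=8.00, V=2.06; Q5=10.31, Q2=6.19; dissipated=1.426
Total dissipated: 79.509 μJ

Answer: 79.51 μJ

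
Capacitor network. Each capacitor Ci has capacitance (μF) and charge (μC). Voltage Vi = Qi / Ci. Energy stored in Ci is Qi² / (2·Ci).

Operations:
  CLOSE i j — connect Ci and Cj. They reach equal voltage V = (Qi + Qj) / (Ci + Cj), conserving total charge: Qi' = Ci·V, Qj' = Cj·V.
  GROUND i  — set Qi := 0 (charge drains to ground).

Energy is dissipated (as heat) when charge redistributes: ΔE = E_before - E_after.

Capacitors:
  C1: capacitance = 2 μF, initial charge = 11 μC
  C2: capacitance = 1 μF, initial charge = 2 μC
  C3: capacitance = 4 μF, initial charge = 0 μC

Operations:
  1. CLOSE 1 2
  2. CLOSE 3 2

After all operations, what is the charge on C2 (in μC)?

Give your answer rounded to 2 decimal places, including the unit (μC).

Initial: C1(2μF, Q=11μC, V=5.50V), C2(1μF, Q=2μC, V=2.00V), C3(4μF, Q=0μC, V=0.00V)
Op 1: CLOSE 1-2: Q_total=13.00, C_total=3.00, V=4.33; Q1=8.67, Q2=4.33; dissipated=4.083
Op 2: CLOSE 3-2: Q_total=4.33, C_total=5.00, V=0.87; Q3=3.47, Q2=0.87; dissipated=7.511
Final charges: Q1=8.67, Q2=0.87, Q3=3.47

Answer: 0.87 μC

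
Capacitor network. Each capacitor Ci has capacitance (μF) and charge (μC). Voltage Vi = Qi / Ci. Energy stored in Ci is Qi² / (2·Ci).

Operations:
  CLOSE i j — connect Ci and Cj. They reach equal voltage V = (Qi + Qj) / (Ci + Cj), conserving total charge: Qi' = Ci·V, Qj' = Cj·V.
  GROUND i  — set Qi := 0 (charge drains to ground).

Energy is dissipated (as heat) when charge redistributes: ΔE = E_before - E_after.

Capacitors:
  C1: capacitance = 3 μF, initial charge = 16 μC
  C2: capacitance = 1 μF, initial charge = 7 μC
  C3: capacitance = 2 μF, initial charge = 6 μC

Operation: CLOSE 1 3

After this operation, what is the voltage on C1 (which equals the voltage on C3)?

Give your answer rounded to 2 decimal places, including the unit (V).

Initial: C1(3μF, Q=16μC, V=5.33V), C2(1μF, Q=7μC, V=7.00V), C3(2μF, Q=6μC, V=3.00V)
Op 1: CLOSE 1-3: Q_total=22.00, C_total=5.00, V=4.40; Q1=13.20, Q3=8.80; dissipated=3.267

Answer: 4.40 V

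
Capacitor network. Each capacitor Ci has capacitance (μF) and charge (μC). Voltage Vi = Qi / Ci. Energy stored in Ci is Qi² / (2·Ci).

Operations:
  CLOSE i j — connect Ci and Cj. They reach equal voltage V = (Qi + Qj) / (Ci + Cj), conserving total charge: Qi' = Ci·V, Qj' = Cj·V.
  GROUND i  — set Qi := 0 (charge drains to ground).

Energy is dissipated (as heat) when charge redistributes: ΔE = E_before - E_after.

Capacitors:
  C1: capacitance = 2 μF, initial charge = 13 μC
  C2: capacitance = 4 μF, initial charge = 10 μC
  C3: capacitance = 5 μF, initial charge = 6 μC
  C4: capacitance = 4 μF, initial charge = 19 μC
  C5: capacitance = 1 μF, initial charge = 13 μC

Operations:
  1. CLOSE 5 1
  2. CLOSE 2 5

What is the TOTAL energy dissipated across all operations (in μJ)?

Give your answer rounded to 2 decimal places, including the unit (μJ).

Answer: 29.29 μJ

Derivation:
Initial: C1(2μF, Q=13μC, V=6.50V), C2(4μF, Q=10μC, V=2.50V), C3(5μF, Q=6μC, V=1.20V), C4(4μF, Q=19μC, V=4.75V), C5(1μF, Q=13μC, V=13.00V)
Op 1: CLOSE 5-1: Q_total=26.00, C_total=3.00, V=8.67; Q5=8.67, Q1=17.33; dissipated=14.083
Op 2: CLOSE 2-5: Q_total=18.67, C_total=5.00, V=3.73; Q2=14.93, Q5=3.73; dissipated=15.211
Total dissipated: 29.294 μJ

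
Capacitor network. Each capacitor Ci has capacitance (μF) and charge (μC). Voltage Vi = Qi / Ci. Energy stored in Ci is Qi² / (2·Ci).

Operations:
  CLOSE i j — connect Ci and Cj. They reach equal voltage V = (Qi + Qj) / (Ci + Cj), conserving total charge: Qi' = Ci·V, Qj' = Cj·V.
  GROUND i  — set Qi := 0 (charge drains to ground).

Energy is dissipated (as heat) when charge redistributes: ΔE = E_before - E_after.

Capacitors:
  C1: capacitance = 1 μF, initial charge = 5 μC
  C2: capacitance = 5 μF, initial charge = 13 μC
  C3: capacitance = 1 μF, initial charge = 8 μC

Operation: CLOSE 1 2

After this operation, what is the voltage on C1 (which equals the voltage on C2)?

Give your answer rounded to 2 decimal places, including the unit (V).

Answer: 3.00 V

Derivation:
Initial: C1(1μF, Q=5μC, V=5.00V), C2(5μF, Q=13μC, V=2.60V), C3(1μF, Q=8μC, V=8.00V)
Op 1: CLOSE 1-2: Q_total=18.00, C_total=6.00, V=3.00; Q1=3.00, Q2=15.00; dissipated=2.400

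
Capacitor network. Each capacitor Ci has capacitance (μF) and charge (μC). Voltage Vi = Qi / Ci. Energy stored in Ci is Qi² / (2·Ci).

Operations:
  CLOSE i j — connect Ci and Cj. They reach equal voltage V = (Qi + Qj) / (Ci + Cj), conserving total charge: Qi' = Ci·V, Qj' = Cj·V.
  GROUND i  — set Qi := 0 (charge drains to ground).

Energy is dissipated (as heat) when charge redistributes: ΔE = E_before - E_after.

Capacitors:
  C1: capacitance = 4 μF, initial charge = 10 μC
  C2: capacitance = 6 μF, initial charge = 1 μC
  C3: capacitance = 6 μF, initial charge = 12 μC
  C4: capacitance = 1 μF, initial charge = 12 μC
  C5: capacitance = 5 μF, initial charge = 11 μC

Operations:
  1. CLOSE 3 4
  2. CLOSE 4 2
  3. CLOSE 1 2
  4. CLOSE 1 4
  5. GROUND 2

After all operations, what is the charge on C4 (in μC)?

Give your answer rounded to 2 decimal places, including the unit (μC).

Initial: C1(4μF, Q=10μC, V=2.50V), C2(6μF, Q=1μC, V=0.17V), C3(6μF, Q=12μC, V=2.00V), C4(1μF, Q=12μC, V=12.00V), C5(5μF, Q=11μC, V=2.20V)
Op 1: CLOSE 3-4: Q_total=24.00, C_total=7.00, V=3.43; Q3=20.57, Q4=3.43; dissipated=42.857
Op 2: CLOSE 4-2: Q_total=4.43, C_total=7.00, V=0.63; Q4=0.63, Q2=3.80; dissipated=4.560
Op 3: CLOSE 1-2: Q_total=13.80, C_total=10.00, V=1.38; Q1=5.52, Q2=8.28; dissipated=4.184
Op 4: CLOSE 1-4: Q_total=6.15, C_total=5.00, V=1.23; Q1=4.92, Q4=1.23; dissipated=0.223
Op 5: GROUND 2: Q2=0; energy lost=5.710
Final charges: Q1=4.92, Q2=0.00, Q3=20.57, Q4=1.23, Q5=11.00

Answer: 1.23 μC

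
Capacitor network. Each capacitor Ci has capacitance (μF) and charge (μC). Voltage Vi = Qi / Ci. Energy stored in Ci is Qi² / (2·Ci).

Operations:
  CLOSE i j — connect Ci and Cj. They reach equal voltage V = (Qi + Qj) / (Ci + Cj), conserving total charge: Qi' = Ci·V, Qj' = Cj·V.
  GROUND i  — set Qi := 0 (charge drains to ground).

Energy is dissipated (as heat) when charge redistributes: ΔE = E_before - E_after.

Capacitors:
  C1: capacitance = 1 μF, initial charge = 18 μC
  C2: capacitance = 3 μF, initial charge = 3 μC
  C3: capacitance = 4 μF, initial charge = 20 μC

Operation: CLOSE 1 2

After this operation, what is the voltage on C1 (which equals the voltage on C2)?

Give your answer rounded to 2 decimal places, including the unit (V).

Initial: C1(1μF, Q=18μC, V=18.00V), C2(3μF, Q=3μC, V=1.00V), C3(4μF, Q=20μC, V=5.00V)
Op 1: CLOSE 1-2: Q_total=21.00, C_total=4.00, V=5.25; Q1=5.25, Q2=15.75; dissipated=108.375

Answer: 5.25 V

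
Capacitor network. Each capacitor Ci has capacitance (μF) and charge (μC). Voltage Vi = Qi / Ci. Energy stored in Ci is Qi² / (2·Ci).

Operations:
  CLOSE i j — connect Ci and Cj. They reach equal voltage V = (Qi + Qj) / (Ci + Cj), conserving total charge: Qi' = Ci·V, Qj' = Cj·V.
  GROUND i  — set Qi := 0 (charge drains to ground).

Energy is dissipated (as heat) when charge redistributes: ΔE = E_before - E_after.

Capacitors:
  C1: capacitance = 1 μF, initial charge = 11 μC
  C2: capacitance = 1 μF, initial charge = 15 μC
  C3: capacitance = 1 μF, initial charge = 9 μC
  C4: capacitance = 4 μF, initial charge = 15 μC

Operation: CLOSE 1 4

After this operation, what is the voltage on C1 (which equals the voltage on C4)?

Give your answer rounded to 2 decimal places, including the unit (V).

Initial: C1(1μF, Q=11μC, V=11.00V), C2(1μF, Q=15μC, V=15.00V), C3(1μF, Q=9μC, V=9.00V), C4(4μF, Q=15μC, V=3.75V)
Op 1: CLOSE 1-4: Q_total=26.00, C_total=5.00, V=5.20; Q1=5.20, Q4=20.80; dissipated=21.025

Answer: 5.20 V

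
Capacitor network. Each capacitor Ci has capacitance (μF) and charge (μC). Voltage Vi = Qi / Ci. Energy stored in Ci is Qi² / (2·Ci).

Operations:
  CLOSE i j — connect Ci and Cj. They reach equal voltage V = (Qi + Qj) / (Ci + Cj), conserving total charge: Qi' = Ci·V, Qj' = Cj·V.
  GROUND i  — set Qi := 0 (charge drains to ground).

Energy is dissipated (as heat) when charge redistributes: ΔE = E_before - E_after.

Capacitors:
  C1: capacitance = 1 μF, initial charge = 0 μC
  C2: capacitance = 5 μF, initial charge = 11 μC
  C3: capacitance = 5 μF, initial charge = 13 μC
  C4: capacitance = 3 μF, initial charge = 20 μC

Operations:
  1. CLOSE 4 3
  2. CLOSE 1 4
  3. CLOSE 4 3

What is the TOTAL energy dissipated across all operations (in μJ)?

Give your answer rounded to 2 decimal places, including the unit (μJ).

Answer: 22.88 μJ

Derivation:
Initial: C1(1μF, Q=0μC, V=0.00V), C2(5μF, Q=11μC, V=2.20V), C3(5μF, Q=13μC, V=2.60V), C4(3μF, Q=20μC, V=6.67V)
Op 1: CLOSE 4-3: Q_total=33.00, C_total=8.00, V=4.12; Q4=12.38, Q3=20.62; dissipated=15.504
Op 2: CLOSE 1-4: Q_total=12.38, C_total=4.00, V=3.09; Q1=3.09, Q4=9.28; dissipated=6.381
Op 3: CLOSE 4-3: Q_total=29.91, C_total=8.00, V=3.74; Q4=11.21, Q3=18.69; dissipated=0.997
Total dissipated: 22.882 μJ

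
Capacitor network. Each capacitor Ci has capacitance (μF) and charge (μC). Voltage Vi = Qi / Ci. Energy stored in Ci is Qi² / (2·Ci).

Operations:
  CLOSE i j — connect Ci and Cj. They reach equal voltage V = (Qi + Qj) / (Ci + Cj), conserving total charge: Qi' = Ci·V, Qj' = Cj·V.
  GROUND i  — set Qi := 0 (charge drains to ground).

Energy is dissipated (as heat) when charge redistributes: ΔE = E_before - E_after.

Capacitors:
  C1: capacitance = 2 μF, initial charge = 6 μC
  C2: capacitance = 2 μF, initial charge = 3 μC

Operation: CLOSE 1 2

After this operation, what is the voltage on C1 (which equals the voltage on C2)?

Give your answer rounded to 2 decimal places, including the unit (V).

Initial: C1(2μF, Q=6μC, V=3.00V), C2(2μF, Q=3μC, V=1.50V)
Op 1: CLOSE 1-2: Q_total=9.00, C_total=4.00, V=2.25; Q1=4.50, Q2=4.50; dissipated=1.125

Answer: 2.25 V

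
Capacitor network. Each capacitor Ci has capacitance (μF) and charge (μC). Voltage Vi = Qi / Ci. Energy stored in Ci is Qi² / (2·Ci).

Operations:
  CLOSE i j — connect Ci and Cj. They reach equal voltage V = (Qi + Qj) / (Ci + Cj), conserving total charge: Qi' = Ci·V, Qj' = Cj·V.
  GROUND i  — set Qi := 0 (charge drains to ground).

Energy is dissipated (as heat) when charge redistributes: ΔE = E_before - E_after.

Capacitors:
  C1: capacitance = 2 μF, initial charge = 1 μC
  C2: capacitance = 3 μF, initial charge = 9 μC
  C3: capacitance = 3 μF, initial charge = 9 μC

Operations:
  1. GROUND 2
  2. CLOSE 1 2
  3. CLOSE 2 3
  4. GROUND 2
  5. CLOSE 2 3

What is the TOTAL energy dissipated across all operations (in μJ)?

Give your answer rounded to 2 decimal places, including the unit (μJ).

Initial: C1(2μF, Q=1μC, V=0.50V), C2(3μF, Q=9μC, V=3.00V), C3(3μF, Q=9μC, V=3.00V)
Op 1: GROUND 2: Q2=0; energy lost=13.500
Op 2: CLOSE 1-2: Q_total=1.00, C_total=5.00, V=0.20; Q1=0.40, Q2=0.60; dissipated=0.150
Op 3: CLOSE 2-3: Q_total=9.60, C_total=6.00, V=1.60; Q2=4.80, Q3=4.80; dissipated=5.880
Op 4: GROUND 2: Q2=0; energy lost=3.840
Op 5: CLOSE 2-3: Q_total=4.80, C_total=6.00, V=0.80; Q2=2.40, Q3=2.40; dissipated=1.920
Total dissipated: 25.290 μJ

Answer: 25.29 μJ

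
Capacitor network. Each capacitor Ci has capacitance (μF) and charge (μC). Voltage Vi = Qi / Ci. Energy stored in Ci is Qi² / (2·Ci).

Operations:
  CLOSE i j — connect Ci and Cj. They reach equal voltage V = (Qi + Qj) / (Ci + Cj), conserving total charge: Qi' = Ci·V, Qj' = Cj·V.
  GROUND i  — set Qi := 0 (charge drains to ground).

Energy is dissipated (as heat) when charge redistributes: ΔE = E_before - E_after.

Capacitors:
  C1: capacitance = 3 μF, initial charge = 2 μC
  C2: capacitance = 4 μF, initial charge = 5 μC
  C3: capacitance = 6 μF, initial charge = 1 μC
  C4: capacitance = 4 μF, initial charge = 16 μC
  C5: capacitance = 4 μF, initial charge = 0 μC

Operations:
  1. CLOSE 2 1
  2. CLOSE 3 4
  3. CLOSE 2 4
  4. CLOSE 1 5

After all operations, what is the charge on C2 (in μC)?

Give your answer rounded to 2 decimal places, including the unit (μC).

Initial: C1(3μF, Q=2μC, V=0.67V), C2(4μF, Q=5μC, V=1.25V), C3(6μF, Q=1μC, V=0.17V), C4(4μF, Q=16μC, V=4.00V), C5(4μF, Q=0μC, V=0.00V)
Op 1: CLOSE 2-1: Q_total=7.00, C_total=7.00, V=1.00; Q2=4.00, Q1=3.00; dissipated=0.292
Op 2: CLOSE 3-4: Q_total=17.00, C_total=10.00, V=1.70; Q3=10.20, Q4=6.80; dissipated=17.633
Op 3: CLOSE 2-4: Q_total=10.80, C_total=8.00, V=1.35; Q2=5.40, Q4=5.40; dissipated=0.490
Op 4: CLOSE 1-5: Q_total=3.00, C_total=7.00, V=0.43; Q1=1.29, Q5=1.71; dissipated=0.857
Final charges: Q1=1.29, Q2=5.40, Q3=10.20, Q4=5.40, Q5=1.71

Answer: 5.40 μC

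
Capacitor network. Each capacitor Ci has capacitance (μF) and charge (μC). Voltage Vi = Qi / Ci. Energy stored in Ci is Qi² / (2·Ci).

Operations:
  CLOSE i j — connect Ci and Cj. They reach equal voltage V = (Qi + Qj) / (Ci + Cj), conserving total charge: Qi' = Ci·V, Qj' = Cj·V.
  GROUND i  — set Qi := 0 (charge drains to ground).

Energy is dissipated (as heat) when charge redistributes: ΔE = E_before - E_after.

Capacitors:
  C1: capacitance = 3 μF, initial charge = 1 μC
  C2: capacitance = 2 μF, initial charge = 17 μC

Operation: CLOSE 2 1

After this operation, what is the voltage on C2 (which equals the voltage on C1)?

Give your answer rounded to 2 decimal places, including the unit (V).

Answer: 3.60 V

Derivation:
Initial: C1(3μF, Q=1μC, V=0.33V), C2(2μF, Q=17μC, V=8.50V)
Op 1: CLOSE 2-1: Q_total=18.00, C_total=5.00, V=3.60; Q2=7.20, Q1=10.80; dissipated=40.017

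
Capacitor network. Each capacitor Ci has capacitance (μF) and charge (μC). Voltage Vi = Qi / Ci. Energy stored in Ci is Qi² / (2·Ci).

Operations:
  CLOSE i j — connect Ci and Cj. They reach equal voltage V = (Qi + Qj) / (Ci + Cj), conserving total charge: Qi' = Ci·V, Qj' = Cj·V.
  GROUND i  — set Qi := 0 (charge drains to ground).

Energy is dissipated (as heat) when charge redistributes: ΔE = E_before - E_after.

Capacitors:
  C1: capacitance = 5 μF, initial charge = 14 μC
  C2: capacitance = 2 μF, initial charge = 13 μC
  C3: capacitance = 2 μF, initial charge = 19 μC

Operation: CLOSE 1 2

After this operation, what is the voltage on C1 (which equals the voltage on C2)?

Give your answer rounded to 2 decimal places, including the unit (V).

Answer: 3.86 V

Derivation:
Initial: C1(5μF, Q=14μC, V=2.80V), C2(2μF, Q=13μC, V=6.50V), C3(2μF, Q=19μC, V=9.50V)
Op 1: CLOSE 1-2: Q_total=27.00, C_total=7.00, V=3.86; Q1=19.29, Q2=7.71; dissipated=9.779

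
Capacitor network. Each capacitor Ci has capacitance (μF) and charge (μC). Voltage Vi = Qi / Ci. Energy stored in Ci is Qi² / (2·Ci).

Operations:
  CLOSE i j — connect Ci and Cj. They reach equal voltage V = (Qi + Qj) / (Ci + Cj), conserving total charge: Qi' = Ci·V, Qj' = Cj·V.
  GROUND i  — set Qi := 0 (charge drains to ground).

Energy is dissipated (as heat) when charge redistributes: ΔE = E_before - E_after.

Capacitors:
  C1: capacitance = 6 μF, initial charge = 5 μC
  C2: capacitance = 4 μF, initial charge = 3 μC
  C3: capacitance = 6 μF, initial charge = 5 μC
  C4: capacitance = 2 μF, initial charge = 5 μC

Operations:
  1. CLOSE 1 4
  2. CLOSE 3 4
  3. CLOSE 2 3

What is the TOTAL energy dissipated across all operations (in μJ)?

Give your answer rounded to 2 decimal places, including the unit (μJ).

Initial: C1(6μF, Q=5μC, V=0.83V), C2(4μF, Q=3μC, V=0.75V), C3(6μF, Q=5μC, V=0.83V), C4(2μF, Q=5μC, V=2.50V)
Op 1: CLOSE 1-4: Q_total=10.00, C_total=8.00, V=1.25; Q1=7.50, Q4=2.50; dissipated=2.083
Op 2: CLOSE 3-4: Q_total=7.50, C_total=8.00, V=0.94; Q3=5.62, Q4=1.88; dissipated=0.130
Op 3: CLOSE 2-3: Q_total=8.62, C_total=10.00, V=0.86; Q2=3.45, Q3=5.17; dissipated=0.042
Total dissipated: 2.256 μJ

Answer: 2.26 μJ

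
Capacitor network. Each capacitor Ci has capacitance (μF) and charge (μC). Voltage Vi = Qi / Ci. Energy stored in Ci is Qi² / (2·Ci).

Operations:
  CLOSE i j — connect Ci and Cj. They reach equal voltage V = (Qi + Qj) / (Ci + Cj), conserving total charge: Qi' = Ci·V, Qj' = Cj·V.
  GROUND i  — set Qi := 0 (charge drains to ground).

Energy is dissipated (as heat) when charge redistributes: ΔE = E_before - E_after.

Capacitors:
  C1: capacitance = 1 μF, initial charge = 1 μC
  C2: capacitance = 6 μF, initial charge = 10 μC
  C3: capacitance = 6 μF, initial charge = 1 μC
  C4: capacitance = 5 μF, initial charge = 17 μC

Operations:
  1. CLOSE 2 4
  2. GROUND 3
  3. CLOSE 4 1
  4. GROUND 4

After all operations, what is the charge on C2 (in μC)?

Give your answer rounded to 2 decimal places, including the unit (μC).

Answer: 14.73 μC

Derivation:
Initial: C1(1μF, Q=1μC, V=1.00V), C2(6μF, Q=10μC, V=1.67V), C3(6μF, Q=1μC, V=0.17V), C4(5μF, Q=17μC, V=3.40V)
Op 1: CLOSE 2-4: Q_total=27.00, C_total=11.00, V=2.45; Q2=14.73, Q4=12.27; dissipated=4.097
Op 2: GROUND 3: Q3=0; energy lost=0.083
Op 3: CLOSE 4-1: Q_total=13.27, C_total=6.00, V=2.21; Q4=11.06, Q1=2.21; dissipated=0.882
Op 4: GROUND 4: Q4=0; energy lost=12.234
Final charges: Q1=2.21, Q2=14.73, Q3=0.00, Q4=0.00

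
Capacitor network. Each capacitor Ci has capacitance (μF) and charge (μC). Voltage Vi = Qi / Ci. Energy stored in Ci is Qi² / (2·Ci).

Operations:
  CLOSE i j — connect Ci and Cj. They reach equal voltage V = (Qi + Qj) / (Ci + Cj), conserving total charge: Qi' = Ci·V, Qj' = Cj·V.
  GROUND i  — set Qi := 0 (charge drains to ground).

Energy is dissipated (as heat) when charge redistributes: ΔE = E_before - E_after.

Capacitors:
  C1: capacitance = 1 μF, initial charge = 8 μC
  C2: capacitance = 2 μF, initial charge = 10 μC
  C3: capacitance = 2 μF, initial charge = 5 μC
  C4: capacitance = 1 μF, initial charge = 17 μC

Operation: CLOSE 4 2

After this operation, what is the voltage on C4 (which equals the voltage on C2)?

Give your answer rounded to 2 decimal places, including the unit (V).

Initial: C1(1μF, Q=8μC, V=8.00V), C2(2μF, Q=10μC, V=5.00V), C3(2μF, Q=5μC, V=2.50V), C4(1μF, Q=17μC, V=17.00V)
Op 1: CLOSE 4-2: Q_total=27.00, C_total=3.00, V=9.00; Q4=9.00, Q2=18.00; dissipated=48.000

Answer: 9.00 V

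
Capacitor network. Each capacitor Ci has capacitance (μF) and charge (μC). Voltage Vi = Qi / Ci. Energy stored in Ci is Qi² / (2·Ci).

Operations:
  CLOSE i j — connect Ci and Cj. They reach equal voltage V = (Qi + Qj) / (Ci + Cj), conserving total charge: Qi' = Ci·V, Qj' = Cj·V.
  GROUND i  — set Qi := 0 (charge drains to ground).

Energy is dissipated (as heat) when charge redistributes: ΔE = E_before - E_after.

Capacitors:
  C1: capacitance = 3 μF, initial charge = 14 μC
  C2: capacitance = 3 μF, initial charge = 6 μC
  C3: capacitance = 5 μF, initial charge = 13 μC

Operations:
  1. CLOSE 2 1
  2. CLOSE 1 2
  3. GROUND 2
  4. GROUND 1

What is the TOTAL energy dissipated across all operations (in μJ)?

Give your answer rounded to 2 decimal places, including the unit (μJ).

Answer: 38.67 μJ

Derivation:
Initial: C1(3μF, Q=14μC, V=4.67V), C2(3μF, Q=6μC, V=2.00V), C3(5μF, Q=13μC, V=2.60V)
Op 1: CLOSE 2-1: Q_total=20.00, C_total=6.00, V=3.33; Q2=10.00, Q1=10.00; dissipated=5.333
Op 2: CLOSE 1-2: Q_total=20.00, C_total=6.00, V=3.33; Q1=10.00, Q2=10.00; dissipated=0.000
Op 3: GROUND 2: Q2=0; energy lost=16.667
Op 4: GROUND 1: Q1=0; energy lost=16.667
Total dissipated: 38.667 μJ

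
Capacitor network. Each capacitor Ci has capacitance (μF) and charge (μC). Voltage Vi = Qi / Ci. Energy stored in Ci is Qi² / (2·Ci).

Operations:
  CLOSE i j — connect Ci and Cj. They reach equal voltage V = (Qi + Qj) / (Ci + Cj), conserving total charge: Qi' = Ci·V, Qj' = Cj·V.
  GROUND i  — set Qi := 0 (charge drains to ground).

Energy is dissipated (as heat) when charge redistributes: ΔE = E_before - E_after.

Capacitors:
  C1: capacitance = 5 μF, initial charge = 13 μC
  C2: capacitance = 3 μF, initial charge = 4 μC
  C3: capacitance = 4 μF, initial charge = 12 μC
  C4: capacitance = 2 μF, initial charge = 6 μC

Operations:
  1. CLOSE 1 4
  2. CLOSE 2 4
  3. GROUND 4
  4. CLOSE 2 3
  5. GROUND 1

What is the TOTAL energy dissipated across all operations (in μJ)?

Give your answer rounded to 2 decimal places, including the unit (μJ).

Answer: 24.30 μJ

Derivation:
Initial: C1(5μF, Q=13μC, V=2.60V), C2(3μF, Q=4μC, V=1.33V), C3(4μF, Q=12μC, V=3.00V), C4(2μF, Q=6μC, V=3.00V)
Op 1: CLOSE 1-4: Q_total=19.00, C_total=7.00, V=2.71; Q1=13.57, Q4=5.43; dissipated=0.114
Op 2: CLOSE 2-4: Q_total=9.43, C_total=5.00, V=1.89; Q2=5.66, Q4=3.77; dissipated=1.144
Op 3: GROUND 4: Q4=0; energy lost=3.556
Op 4: CLOSE 2-3: Q_total=17.66, C_total=7.00, V=2.52; Q2=7.57, Q3=10.09; dissipated=1.064
Op 5: GROUND 1: Q1=0; energy lost=18.418
Total dissipated: 24.297 μJ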